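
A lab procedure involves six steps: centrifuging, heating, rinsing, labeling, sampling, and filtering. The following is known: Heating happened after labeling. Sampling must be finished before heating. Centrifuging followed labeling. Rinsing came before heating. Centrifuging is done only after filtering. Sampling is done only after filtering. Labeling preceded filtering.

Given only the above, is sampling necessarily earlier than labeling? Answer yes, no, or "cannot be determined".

no

Tracing the constraints gives labeling → filtering → sampling, so labeling must come before sampling.
That means sampling cannot be before labeling.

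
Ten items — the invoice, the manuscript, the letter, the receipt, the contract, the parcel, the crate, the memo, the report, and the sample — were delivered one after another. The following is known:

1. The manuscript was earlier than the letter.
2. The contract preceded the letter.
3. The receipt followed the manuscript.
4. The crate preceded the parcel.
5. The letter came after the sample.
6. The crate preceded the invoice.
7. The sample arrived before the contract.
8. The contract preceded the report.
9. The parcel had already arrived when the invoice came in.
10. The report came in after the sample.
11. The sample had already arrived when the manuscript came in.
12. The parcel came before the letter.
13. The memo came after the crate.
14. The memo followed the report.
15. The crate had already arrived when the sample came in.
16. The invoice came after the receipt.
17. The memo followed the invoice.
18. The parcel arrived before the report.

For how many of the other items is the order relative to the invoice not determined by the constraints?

Forced before the invoice: the crate, the manuscript, the parcel, the receipt, and the sample; forced after the invoice: the memo.
That leaves the contract, the letter, and the report with no forced order relative to the invoice — 3.

3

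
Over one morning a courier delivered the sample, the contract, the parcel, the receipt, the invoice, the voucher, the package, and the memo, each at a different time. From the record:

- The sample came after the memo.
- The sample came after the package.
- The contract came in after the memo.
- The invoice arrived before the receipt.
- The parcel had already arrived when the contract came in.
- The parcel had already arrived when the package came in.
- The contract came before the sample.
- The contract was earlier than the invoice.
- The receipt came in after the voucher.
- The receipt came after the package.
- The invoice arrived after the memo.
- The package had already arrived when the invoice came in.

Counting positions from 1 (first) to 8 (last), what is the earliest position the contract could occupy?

3

The memo and the parcel must both come before the contract — 2 forced predecessors.
Nothing else is forced ahead of the contract, so its earliest slot is position 2 + 1 = 3.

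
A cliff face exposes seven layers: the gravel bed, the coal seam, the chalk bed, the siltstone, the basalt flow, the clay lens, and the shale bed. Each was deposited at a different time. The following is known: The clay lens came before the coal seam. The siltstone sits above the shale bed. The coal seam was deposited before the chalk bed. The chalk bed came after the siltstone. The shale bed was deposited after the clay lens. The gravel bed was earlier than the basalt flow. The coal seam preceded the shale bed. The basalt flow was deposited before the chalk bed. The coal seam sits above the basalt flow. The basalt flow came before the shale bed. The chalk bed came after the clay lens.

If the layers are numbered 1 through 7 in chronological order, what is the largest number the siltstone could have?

6

The siltstone must come before the chalk bed — 1 layer forced after it.
Everything else can be placed before the siltstone in some valid order, so the siltstone can sit as late as position 7 − 1 = 6.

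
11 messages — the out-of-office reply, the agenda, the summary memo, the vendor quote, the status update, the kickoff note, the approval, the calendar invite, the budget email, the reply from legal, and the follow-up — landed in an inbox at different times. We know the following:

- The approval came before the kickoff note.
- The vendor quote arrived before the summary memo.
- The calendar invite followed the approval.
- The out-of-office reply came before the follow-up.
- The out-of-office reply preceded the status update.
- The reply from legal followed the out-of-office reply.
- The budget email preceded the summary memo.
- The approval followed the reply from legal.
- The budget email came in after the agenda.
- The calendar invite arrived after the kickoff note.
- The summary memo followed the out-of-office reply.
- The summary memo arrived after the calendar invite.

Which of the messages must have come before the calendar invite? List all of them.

Directly stated before the calendar invite: the approval and the kickoff note.
The out-of-office reply reaches the calendar invite via the out-of-office reply → the reply from legal → the approval → the calendar invite.
The reply from legal reaches the calendar invite via the reply from legal → the approval → the calendar invite.
No chain forces the budget email (or any of the others) ahead of the calendar invite.

the approval, the kickoff note, the out-of-office reply, the reply from legal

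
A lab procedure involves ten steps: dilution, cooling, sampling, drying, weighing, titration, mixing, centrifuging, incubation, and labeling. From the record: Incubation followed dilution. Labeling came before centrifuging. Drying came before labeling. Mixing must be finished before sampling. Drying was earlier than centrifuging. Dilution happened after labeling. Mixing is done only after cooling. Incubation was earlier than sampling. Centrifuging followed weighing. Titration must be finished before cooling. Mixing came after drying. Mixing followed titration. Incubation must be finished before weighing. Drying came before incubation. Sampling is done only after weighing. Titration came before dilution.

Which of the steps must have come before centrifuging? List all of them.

dilution, drying, incubation, labeling, titration, weighing

Directly stated before centrifuging: drying, labeling, and weighing.
Dilution reaches centrifuging via dilution → incubation → weighing → centrifuging.
Incubation reaches centrifuging via incubation → weighing → centrifuging.
Titration reaches centrifuging via titration → dilution → incubation → weighing → centrifuging.
No chain forces mixing (or any of the others) ahead of centrifuging.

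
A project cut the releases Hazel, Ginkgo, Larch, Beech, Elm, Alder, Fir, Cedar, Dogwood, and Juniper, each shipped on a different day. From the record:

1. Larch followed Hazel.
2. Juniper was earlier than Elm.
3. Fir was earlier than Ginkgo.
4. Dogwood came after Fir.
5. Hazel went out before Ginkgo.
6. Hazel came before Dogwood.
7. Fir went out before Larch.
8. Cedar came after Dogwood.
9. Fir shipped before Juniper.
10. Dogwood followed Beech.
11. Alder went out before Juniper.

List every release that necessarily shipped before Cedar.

Beech, Dogwood, Fir, Hazel

Directly stated before Cedar: Dogwood.
Beech reaches Cedar via Beech → Dogwood → Cedar.
Fir reaches Cedar via Fir → Dogwood → Cedar.
Hazel reaches Cedar via Hazel → Dogwood → Cedar.
No chain forces Larch (or any of the others) ahead of Cedar.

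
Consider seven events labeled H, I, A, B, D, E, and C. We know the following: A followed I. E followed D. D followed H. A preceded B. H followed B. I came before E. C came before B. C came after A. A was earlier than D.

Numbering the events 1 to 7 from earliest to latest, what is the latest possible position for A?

2

A must come before B, C, D, E, and H — 5 events forced after it.
Everything else can be placed before A in some valid order, so A can sit as late as position 7 − 5 = 2.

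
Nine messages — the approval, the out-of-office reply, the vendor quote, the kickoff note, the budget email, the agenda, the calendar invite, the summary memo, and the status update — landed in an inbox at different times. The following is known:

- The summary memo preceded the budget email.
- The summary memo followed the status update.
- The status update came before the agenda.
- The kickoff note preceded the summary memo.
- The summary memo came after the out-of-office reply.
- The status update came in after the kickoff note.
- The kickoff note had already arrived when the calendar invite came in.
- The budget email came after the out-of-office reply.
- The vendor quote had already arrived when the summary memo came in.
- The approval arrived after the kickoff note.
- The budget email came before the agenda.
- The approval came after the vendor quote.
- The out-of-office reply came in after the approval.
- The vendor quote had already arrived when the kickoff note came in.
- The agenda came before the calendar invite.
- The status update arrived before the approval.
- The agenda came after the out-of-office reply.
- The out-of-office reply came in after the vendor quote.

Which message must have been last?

Every other message has a chain of constraints placing it before the calendar invite, so the calendar invite is last.

the calendar invite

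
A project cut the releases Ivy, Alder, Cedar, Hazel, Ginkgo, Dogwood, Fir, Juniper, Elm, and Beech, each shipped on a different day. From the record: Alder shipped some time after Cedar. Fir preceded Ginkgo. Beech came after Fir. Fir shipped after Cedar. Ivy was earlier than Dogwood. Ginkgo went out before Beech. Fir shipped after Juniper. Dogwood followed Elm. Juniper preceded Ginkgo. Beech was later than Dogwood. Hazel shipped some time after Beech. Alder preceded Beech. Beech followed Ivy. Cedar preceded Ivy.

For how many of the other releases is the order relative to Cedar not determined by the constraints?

2

Forced after Cedar: Alder, Beech, Dogwood, Fir, Ginkgo, Hazel, and Ivy.
That leaves Elm and Juniper with no forced order relative to Cedar — 2.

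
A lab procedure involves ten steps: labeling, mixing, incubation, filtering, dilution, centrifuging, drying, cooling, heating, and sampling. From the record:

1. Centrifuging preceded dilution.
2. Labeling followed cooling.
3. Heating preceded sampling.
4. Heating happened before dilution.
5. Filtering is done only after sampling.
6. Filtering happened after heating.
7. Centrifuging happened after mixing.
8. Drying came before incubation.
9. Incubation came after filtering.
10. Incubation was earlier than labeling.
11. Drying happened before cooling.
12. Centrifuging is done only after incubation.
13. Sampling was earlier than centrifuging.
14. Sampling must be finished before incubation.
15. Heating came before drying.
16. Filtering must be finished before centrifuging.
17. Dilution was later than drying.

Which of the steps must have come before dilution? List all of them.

Directly stated before dilution: centrifuging, drying, and heating.
Filtering reaches dilution via filtering → centrifuging → dilution.
Incubation reaches dilution via incubation → centrifuging → dilution.
Mixing reaches dilution via mixing → centrifuging → dilution.
Likewise sampling reaches dilution by chaining the stated constraints.

centrifuging, drying, filtering, heating, incubation, mixing, sampling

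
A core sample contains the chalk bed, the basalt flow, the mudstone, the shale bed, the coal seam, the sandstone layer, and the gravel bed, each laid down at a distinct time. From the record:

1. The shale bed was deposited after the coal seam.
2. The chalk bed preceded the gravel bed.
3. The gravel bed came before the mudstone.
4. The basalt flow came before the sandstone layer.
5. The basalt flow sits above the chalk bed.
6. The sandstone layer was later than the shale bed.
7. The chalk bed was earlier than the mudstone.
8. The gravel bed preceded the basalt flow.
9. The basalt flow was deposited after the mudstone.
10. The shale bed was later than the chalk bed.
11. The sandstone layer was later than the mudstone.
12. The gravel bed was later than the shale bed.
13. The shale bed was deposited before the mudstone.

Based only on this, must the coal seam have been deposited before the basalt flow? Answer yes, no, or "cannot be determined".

yes

Chain the constraints: the coal seam → the shale bed → the gravel bed → the basalt flow. Each link is directly stated, so the coal seam comes before the basalt flow.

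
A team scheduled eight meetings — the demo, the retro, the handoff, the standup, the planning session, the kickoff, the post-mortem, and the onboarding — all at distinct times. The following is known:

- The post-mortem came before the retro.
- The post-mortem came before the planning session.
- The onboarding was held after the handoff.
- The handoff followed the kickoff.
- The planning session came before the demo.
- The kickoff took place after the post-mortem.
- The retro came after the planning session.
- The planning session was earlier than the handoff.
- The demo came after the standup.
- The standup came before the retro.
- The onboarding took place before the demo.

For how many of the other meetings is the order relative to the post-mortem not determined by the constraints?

Forced after the post-mortem: the demo, the handoff, the kickoff, the onboarding, the planning session, and the retro.
That leaves the standup with no forced order relative to the post-mortem — 1.

1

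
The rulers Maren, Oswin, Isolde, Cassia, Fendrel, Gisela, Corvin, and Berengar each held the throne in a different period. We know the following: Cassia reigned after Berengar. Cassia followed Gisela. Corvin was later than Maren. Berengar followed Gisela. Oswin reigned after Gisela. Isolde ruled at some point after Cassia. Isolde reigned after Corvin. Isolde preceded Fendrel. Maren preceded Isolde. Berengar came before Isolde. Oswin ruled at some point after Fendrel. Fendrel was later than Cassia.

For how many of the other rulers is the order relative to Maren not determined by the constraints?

3

Forced after Maren: Corvin, Fendrel, Isolde, and Oswin.
That leaves Berengar, Cassia, and Gisela with no forced order relative to Maren — 3.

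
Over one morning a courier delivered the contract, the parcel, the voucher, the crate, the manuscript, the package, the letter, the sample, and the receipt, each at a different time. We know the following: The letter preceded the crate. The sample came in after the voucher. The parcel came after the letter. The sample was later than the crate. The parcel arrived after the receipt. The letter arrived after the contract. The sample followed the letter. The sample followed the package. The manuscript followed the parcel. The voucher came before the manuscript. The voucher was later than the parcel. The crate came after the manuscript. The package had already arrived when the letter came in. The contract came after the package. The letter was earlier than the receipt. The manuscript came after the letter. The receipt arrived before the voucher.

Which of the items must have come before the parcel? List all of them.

the contract, the letter, the package, the receipt

Directly stated before the parcel: the letter and the receipt.
The contract reaches the parcel via the contract → the letter → the parcel.
The package reaches the parcel via the package → the letter → the parcel.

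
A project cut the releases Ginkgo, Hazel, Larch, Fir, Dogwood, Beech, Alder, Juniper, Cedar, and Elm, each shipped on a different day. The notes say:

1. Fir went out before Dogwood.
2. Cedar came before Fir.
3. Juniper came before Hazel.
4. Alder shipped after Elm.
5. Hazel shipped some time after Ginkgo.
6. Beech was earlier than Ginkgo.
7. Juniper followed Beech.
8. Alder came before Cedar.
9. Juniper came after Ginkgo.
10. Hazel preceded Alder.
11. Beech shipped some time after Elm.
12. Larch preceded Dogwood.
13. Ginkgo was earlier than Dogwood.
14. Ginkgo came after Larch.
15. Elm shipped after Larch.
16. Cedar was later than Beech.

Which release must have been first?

Larch

Larch has a chain of constraints placing it before every other release, so Larch must be first.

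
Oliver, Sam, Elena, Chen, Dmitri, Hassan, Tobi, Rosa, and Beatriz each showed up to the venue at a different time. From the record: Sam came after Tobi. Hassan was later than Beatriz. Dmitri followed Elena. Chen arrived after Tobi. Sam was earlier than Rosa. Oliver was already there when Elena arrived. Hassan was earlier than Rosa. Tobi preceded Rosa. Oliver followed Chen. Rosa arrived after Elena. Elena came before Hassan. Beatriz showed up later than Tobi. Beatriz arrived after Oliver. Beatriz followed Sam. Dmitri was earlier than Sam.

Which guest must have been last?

Every other guest has a chain of constraints placing them before Rosa, so Rosa is last.

Rosa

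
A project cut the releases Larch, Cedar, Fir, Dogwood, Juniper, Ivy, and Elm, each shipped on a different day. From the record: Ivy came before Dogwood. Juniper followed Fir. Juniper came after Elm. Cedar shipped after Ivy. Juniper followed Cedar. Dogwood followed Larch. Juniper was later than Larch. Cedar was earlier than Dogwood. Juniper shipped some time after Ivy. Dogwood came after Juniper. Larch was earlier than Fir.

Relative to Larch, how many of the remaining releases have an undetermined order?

3

Forced after Larch: Dogwood, Fir, and Juniper.
That leaves Cedar, Elm, and Ivy with no forced order relative to Larch — 3.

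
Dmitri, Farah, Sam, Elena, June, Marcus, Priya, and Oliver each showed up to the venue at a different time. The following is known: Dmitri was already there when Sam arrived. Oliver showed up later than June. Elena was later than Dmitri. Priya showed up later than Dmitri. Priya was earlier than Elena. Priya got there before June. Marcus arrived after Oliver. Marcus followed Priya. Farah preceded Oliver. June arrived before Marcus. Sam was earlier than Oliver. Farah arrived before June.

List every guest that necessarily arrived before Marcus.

Dmitri, Farah, June, Oliver, Priya, Sam

Directly stated before Marcus: June, Oliver, and Priya.
Dmitri reaches Marcus via Dmitri → Priya → Marcus.
Farah reaches Marcus via Farah → June → Marcus.
Sam reaches Marcus via Sam → Oliver → Marcus.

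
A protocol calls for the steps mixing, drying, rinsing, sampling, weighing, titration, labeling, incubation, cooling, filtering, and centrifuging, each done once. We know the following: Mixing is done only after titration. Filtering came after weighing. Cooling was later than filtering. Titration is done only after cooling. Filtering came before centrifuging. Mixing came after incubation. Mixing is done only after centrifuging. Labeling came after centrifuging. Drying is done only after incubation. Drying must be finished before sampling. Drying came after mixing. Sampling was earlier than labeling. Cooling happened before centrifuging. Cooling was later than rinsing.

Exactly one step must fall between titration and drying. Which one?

mixing

Tracing the constraints gives titration → mixing → drying, so mixing sits after titration and before drying.
No other step is forced both after titration and before drying.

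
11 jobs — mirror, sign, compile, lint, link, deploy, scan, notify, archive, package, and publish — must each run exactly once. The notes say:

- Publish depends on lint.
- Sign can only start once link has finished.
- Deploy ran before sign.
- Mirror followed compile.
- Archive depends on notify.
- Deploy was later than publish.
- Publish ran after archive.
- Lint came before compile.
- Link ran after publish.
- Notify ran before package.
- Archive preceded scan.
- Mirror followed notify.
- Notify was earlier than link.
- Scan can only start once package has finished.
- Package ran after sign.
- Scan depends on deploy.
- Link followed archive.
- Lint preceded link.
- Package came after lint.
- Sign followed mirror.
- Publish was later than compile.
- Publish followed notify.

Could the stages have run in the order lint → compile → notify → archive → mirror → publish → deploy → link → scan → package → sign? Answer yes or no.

no

The constraints require package before scan, but in the proposed sequence scan appears ahead of package. That one violation is enough.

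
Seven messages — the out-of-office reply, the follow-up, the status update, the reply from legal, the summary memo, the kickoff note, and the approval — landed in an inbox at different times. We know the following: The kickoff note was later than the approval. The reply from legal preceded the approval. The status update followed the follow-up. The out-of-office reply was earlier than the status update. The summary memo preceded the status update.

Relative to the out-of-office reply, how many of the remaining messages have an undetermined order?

5

Forced after the out-of-office reply: the status update.
That leaves the approval, the follow-up, the kickoff note, the reply from legal, and the summary memo with no forced order relative to the out-of-office reply — 5.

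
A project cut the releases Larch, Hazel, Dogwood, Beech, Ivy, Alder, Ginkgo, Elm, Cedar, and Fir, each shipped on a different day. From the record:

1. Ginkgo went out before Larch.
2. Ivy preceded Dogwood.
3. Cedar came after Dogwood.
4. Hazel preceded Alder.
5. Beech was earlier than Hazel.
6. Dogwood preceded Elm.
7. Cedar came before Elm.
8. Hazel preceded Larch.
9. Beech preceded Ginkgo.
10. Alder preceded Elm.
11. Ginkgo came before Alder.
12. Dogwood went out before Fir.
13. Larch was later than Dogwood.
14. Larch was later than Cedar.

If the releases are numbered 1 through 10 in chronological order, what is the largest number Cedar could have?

8

Cedar must come before Elm and Larch — 2 releases forced after it.
Everything else can be placed before Cedar in some valid order, so Cedar can sit as late as position 10 − 2 = 8.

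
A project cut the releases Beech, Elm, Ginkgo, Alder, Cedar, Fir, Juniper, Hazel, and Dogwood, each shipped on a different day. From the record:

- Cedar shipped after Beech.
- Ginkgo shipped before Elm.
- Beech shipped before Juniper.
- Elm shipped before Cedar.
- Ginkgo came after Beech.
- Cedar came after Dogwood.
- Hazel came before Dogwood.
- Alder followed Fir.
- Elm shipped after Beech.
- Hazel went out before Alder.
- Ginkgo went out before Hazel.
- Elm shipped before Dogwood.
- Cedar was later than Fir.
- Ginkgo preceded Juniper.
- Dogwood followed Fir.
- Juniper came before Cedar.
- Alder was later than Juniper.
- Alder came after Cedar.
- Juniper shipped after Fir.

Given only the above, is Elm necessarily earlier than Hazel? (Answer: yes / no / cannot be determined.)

cannot be determined

No chain of stated constraints runs from Elm to Hazel, and none runs from Hazel to Elm either.
So the relative order of Elm and Hazel is not fixed by the given facts.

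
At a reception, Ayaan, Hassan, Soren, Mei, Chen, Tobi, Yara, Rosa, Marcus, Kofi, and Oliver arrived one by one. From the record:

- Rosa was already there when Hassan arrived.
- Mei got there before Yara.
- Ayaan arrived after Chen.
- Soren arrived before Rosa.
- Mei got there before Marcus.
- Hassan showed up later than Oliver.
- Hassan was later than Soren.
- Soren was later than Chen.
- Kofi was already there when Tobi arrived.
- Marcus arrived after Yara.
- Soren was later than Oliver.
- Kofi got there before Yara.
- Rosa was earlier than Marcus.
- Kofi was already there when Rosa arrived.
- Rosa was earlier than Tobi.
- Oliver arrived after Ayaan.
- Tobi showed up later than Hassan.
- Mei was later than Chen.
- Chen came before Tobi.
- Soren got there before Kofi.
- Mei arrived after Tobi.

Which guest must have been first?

Chen has a chain of constraints placing them before every other guest, so Chen must be first.

Chen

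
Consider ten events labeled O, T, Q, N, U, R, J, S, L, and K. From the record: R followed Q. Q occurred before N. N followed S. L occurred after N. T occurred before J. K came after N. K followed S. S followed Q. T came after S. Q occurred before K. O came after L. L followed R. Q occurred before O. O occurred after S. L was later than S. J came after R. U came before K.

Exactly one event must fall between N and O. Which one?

L

Tracing the constraints gives N → L → O, so L sits after N and before O.
No other event is forced both after N and before O.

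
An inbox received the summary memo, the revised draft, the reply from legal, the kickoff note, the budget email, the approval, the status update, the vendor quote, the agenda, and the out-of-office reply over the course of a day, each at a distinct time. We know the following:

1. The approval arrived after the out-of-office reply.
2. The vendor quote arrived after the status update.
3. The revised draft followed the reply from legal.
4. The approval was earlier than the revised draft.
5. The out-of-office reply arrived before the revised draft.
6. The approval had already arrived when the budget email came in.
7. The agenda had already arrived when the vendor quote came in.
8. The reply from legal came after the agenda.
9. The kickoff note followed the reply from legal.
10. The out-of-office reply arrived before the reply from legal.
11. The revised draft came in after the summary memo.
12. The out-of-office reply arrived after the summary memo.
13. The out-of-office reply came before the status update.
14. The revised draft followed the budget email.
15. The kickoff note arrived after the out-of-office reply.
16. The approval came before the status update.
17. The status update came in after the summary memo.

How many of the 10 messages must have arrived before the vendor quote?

5

Directly stated before the vendor quote: the agenda and the status update.
The approval reaches the vendor quote via the approval → the status update → the vendor quote.
The out-of-office reply reaches the vendor quote via the out-of-office reply → the status update → the vendor quote.
The summary memo reaches the vendor quote via the summary memo → the status update → the vendor quote.
No chain forces the revised draft (or any of the others) ahead of the vendor quote.
That's the agenda, the approval, the out-of-office reply, the status update, and the summary memo — 5 in all.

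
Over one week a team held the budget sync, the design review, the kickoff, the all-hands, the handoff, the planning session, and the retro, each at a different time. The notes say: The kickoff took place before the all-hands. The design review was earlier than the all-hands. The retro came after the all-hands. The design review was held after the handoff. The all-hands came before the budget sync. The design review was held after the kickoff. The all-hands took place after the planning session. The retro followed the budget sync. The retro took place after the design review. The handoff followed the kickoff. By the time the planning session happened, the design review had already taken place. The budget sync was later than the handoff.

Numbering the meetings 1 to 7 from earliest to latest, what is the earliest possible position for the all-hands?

The design review, the handoff, the kickoff, and the planning session must all come before the all-hands — 4 forced predecessors.
Nothing else is forced ahead of the all-hands, so its earliest slot is position 4 + 1 = 5.

5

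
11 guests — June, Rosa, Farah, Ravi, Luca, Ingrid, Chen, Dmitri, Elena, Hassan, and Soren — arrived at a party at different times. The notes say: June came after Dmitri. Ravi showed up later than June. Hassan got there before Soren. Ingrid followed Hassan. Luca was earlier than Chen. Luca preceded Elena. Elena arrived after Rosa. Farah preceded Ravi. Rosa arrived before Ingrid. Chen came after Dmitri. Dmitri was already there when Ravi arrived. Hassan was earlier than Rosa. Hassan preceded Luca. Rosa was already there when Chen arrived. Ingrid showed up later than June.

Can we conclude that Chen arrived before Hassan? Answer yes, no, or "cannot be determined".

no

Tracing the constraints gives Hassan → Rosa → Chen, so Hassan must come before Chen.
That means Chen cannot be before Hassan.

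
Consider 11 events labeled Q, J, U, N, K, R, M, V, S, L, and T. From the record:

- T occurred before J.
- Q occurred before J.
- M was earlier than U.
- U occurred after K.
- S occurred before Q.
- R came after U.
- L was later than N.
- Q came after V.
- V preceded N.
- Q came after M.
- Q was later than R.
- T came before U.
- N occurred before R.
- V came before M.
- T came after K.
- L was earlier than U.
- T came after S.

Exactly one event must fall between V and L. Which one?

Tracing the constraints gives V → N → L, so N sits after V and before L.
No other event is forced both after V and before L.

N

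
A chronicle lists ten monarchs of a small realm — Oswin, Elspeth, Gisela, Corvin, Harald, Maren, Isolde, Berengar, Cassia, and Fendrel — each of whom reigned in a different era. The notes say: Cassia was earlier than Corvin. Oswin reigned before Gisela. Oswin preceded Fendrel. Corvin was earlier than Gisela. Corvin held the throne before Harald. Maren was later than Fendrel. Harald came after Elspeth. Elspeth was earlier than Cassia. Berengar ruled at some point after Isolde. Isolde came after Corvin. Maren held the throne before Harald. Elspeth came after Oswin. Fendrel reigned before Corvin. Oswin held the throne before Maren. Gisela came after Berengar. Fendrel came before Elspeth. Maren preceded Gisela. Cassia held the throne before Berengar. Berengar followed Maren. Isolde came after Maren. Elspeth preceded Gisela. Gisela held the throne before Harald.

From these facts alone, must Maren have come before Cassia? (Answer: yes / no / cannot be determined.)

No chain of stated constraints runs from Maren to Cassia, and none runs from Cassia to Maren either.
So the relative order of Maren and Cassia is not fixed by the given facts.

cannot be determined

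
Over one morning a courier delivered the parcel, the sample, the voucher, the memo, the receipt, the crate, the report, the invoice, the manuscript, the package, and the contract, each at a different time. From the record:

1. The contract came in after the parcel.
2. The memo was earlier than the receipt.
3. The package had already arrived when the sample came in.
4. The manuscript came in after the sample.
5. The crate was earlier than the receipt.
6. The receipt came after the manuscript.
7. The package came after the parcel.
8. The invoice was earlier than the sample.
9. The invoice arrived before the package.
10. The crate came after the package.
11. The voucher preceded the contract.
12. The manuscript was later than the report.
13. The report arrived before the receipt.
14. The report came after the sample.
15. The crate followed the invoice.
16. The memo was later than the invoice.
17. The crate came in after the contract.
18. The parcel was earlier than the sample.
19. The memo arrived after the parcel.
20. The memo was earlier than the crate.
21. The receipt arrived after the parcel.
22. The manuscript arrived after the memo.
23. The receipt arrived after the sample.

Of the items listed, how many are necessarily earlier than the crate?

Directly stated before the crate: the contract, the invoice, the memo, and the package.
The parcel reaches the crate via the parcel → the contract → the crate.
The voucher reaches the crate via the voucher → the contract → the crate.
That's the contract, the invoice, the memo, the package, the parcel, and the voucher — 6 in all.

6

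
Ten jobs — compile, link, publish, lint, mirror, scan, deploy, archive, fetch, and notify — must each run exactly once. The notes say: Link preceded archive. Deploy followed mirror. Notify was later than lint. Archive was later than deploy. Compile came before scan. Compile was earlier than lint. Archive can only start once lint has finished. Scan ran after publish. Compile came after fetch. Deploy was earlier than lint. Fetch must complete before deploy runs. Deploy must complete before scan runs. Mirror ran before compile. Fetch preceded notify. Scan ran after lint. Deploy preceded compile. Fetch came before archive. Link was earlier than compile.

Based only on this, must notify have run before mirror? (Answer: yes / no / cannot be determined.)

no

Tracing the constraints gives mirror → deploy → lint → notify, so mirror must come before notify.
That means notify cannot be before mirror.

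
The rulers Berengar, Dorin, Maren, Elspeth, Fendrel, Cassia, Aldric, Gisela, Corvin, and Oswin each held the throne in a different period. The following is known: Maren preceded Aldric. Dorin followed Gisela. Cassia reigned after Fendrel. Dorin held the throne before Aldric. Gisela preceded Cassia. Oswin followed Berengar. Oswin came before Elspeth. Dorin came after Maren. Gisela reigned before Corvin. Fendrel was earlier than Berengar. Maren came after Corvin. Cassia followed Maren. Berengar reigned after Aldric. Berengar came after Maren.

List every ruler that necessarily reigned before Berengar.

Aldric, Corvin, Dorin, Fendrel, Gisela, Maren

Directly stated before Berengar: Aldric, Fendrel, and Maren.
Corvin reaches Berengar via Corvin → Maren → Berengar.
Dorin reaches Berengar via Dorin → Aldric → Berengar.
Gisela reaches Berengar via Gisela → Corvin → Maren → Berengar.
No chain forces Oswin (or any of the others) ahead of Berengar.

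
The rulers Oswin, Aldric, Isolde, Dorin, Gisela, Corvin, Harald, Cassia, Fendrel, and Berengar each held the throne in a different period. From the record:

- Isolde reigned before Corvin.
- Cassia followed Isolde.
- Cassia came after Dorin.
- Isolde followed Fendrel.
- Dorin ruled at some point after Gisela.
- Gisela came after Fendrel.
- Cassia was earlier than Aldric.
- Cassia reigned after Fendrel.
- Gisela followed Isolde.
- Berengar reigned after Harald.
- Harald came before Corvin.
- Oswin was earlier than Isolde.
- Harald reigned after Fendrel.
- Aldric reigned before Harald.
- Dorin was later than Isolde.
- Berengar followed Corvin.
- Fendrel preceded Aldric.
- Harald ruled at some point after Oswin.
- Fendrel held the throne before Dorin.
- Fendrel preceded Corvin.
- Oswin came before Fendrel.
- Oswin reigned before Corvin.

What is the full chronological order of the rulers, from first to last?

Oswin, Fendrel, Isolde, Gisela, Dorin, Cassia, Aldric, Harald, Corvin, Berengar

The constraints fix every adjacent pair, so only one ordering works:
Oswin → Fendrel → Isolde → Gisela → Dorin → Cassia → Aldric → Harald → Corvin → Berengar.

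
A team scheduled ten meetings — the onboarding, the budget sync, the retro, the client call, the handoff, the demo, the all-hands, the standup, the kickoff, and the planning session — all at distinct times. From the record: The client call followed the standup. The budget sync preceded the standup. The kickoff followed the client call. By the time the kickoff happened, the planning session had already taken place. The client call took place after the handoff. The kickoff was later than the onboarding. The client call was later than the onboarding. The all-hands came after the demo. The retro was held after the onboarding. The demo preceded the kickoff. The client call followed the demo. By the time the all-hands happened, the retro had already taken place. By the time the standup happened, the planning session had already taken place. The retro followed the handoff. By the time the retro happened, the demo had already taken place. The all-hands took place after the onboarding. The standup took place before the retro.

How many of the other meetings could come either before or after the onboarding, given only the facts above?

Forced after the onboarding: the all-hands, the client call, the kickoff, and the retro.
That leaves the budget sync, the demo, the handoff, the planning session, and the standup with no forced order relative to the onboarding — 5.

5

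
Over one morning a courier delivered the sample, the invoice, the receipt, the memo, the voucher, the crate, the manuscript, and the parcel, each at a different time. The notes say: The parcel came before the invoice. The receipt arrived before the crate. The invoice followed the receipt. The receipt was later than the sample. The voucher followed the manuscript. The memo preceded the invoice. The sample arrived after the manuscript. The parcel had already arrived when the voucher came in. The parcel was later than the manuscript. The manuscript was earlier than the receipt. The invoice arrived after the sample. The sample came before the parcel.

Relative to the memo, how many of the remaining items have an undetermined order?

6

Forced after the memo: the invoice.
That leaves the crate, the manuscript, the parcel, the receipt, the sample, and the voucher with no forced order relative to the memo — 6.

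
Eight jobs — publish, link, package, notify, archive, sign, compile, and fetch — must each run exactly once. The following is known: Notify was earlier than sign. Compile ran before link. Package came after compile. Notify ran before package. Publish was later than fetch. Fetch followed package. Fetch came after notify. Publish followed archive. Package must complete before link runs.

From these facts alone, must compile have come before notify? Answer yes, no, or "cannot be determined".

No chain of stated constraints runs from compile to notify, and none runs from notify to compile either.
So the relative order of compile and notify is not fixed by the given facts.

cannot be determined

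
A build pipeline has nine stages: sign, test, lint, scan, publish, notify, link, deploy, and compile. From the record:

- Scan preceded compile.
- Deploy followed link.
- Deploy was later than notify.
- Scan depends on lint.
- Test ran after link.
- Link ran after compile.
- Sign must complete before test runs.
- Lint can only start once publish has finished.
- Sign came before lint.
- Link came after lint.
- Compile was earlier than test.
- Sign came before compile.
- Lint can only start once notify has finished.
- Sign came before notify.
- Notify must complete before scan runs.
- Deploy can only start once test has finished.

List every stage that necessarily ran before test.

Directly stated before test: compile, link, and sign.
Lint reaches test via lint → link → test.
Notify reaches test via notify → lint → link → test.
Publish reaches test via publish → lint → link → test.
Likewise scan reaches test by chaining the stated constraints.
No chain forces deploy ahead of test.

compile, link, lint, notify, publish, scan, sign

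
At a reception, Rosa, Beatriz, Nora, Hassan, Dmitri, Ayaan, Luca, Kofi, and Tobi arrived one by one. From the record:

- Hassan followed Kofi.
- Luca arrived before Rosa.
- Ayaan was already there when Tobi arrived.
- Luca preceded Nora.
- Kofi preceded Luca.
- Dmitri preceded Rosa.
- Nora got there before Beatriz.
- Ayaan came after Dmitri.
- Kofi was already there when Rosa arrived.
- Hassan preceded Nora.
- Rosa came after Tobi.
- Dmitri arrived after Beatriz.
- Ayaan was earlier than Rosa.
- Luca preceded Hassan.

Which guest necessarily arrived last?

Every other guest has a chain of constraints placing them before Rosa, so Rosa is last.

Rosa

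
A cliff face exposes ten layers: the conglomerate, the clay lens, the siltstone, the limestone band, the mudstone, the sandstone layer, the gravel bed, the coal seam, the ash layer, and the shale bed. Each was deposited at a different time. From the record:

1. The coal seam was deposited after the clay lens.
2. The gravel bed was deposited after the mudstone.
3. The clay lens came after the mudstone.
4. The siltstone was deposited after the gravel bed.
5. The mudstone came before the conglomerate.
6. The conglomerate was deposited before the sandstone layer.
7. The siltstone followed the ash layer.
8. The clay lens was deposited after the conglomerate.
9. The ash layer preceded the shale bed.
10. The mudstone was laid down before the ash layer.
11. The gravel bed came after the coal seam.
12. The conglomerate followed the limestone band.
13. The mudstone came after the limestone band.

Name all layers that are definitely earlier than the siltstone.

the ash layer, the clay lens, the coal seam, the conglomerate, the gravel bed, the limestone band, the mudstone

Directly stated before the siltstone: the ash layer and the gravel bed.
The clay lens reaches the siltstone via the clay lens → the coal seam → the gravel bed → the siltstone.
The coal seam reaches the siltstone via the coal seam → the gravel bed → the siltstone.
The conglomerate reaches the siltstone via the conglomerate → the clay lens → the coal seam → the gravel bed → the siltstone.
Likewise the limestone band and the mudstone each reach the siltstone by chaining the stated constraints.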